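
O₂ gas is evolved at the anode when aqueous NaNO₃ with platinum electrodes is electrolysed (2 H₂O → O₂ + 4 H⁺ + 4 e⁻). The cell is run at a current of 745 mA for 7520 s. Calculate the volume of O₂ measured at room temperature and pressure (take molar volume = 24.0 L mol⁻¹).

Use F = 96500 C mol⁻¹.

Q = I·t = 0.7450 A × 7520.0 s = 5602 C.
n(e⁻) = Q/F = 5602 / 96500 = 0.05806 mol.
4 electrons are transferred per O₂ molecule, so n(O₂) = 0.05806 / 4 = 0.01451 mol.
V = n × V_m = 0.01451 × 24.0 = 0.348 L.

0.348 L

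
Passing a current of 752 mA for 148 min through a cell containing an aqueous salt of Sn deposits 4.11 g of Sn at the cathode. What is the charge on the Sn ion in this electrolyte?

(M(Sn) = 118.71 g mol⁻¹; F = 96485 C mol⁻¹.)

Q = I·t = 0.7520 A × 8880.0 s = 6678 C, so n(e⁻) = 6678/96485 = 0.06921 mol.
n(Sn) deposited = 4.11 / 118.71 = 0.03462 mol.
Electrons per atom = n(e⁻)/n(Sn) = 0.06921 / 0.03462 = 2.00 ≈ 2, so the ion is Sn²⁺.

+2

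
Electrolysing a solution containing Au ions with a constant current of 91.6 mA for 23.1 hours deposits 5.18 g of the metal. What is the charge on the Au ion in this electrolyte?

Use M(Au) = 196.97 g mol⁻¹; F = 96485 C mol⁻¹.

Q = I·t = 0.09160 A × 83160 s = 7617 C, so n(e⁻) = 7617/96485 = 0.07895 mol.
n(Au) deposited = 5.18 / 196.97 = 0.02630 mol.
Electrons per atom = n(e⁻)/n(Au) = 0.07895 / 0.02630 = 3.00 ≈ 3, so the ion is Au³⁺.

+3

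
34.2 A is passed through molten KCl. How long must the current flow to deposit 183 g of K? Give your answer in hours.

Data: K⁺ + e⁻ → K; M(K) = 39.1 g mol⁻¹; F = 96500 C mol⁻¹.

3.67 h

n(K) = m/M = 183 / 39.1 = 4.680 mol.
Each K atom requires 1 electron, so n(e⁻) = 1 × 4.680 = 4.680 mol.
Q = n(e⁻)·F = 4.680 × 96500 = 451600 C.
t = Q/I = 451600 / 34.20 A = 13210 s = 3.67 h.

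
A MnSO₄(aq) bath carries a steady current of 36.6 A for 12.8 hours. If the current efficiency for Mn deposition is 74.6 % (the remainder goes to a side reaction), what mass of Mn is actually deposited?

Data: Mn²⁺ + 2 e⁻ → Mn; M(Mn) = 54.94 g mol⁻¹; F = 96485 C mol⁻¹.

Q = I·t = 36.60 × 46080 = 1687000 C.
n(e⁻) = 1687000/96485 = 17.48 mol; theoretically n(Mn) = 17.48/2 = 8.740 mol, m_theo = 480.2 g.
At 74.6 % efficiency, m_actual = 0.746 × 480.2 = 358 g.

358 g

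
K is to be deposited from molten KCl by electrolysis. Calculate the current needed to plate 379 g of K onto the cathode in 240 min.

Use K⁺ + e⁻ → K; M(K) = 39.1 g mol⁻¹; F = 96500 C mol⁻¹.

n(K) = 379 / 39.1 = 9.693 mol.
n(e⁻) = 1 × 9.693 = 9.693 mol.
Q = n(e⁻)·F = 9.693 × 96500 = 935400 C.
I = Q/t = 935400 / 14400 s = 65.0 A.

65.0 A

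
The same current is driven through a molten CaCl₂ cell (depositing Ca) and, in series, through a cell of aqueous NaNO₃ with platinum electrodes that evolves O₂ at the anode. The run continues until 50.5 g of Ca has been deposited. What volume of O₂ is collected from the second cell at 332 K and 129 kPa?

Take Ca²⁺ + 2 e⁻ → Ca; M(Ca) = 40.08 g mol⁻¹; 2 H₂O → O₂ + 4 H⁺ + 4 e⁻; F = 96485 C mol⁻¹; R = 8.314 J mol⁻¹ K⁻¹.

13.5 L

n(Ca) = 50.5 / 40.08 = 1.260 mol, so n(e⁻) = 2 × 1.260 = 2.520 mol.
The cells are in series, so the same 2.520 mol of electrons passes through the second cell.
2 H₂O → O₂ + 4 H⁺ + 4 e⁻ — 4 mol e⁻ per mol O₂, so n(O₂) = 2.520/4 = 0.6300 mol.
V = nRT/P = (0.6300 × 8.314 × 332) / (129 × 10³) = 0.0135 m³ = 13.5 L.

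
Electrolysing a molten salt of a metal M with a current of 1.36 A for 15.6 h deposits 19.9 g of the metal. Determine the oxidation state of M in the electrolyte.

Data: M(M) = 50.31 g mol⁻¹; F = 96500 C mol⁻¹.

+2

Q = I·t = 1.360 A × 56160 s = 76380 C, so n(e⁻) = 76380/96500 = 0.7915 mol.
n(M) deposited = 19.9 / 50.31 = 0.3955 mol.
Electrons per atom = n(e⁻)/n(M) = 0.7915 / 0.3955 = 2.00 ≈ 2, so the ion is M²⁺.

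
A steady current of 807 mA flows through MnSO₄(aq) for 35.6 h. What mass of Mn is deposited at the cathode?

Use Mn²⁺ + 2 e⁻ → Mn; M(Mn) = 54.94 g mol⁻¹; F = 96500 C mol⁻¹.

29.4 g

Q = I·t = 0.8070 A × 128160 s = 103400 C.
n(e⁻) = Q/F = 103400 / 96500 = 1.072 mol.
Mn²⁺ + 2 e⁻ → Mn, so n(Mn) = n(e⁻)/2 = 0.5359 mol.
m = n·M = 0.5359 × 54.94 = 29.4 g.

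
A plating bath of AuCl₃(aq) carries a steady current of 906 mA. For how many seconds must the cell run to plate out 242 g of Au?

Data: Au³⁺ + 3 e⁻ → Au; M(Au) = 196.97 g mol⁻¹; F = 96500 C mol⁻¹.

n(Au) = m/M = 242 / 196.97 = 1.229 mol.
Each Au atom requires 3 electrons, so n(e⁻) = 3 × 1.229 = 3.686 mol.
Q = n(e⁻)·F = 3.686 × 96500 = 355700 C.
t = Q/I = 355700 / 0.9060 A = 392600 s.

3.93 × 10⁵ s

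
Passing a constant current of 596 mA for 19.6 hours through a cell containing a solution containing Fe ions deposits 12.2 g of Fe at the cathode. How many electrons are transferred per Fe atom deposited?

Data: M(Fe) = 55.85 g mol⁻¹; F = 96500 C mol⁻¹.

Q = I·t = 0.5960 A × 70560 s = 42050 C, so n(e⁻) = 42050/96500 = 0.4358 mol.
n(Fe) deposited = 12.2 / 55.85 = 0.2184 mol.
Electrons per atom = n(e⁻)/n(Fe) = 0.4358 / 0.2184 = 1.99 ≈ 2, so the ion is Fe²⁺.

2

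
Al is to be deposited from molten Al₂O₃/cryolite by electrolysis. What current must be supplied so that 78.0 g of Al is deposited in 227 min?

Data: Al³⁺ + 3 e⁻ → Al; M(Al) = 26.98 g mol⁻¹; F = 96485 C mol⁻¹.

61.4 A

n(Al) = 78.0 / 26.98 = 2.891 mol.
n(e⁻) = 3 × 2.891 = 8.673 mol.
Q = n(e⁻)·F = 8.673 × 96485 = 836800 C.
I = Q/t = 836800 / 13620 s = 61.4 A.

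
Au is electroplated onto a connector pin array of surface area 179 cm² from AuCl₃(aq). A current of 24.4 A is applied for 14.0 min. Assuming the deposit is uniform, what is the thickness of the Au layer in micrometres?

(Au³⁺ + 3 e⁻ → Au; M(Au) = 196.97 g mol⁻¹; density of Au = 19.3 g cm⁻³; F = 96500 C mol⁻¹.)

40.4 μm

Q = I·t = 24.40 × 840.00 = 20500 C; n(e⁻) = 0.2124 mol.
n(Au) = n(e⁻)/3 = 0.07080 mol, so m = 0.07080 × 196.97 = 13.95 g.
Volume = m/ρ = 13.95 / 19.3 = 0.7225 cm³.
Thickness = V/A = 0.7225 / 179 = 0.00404 cm = 40.4 μm.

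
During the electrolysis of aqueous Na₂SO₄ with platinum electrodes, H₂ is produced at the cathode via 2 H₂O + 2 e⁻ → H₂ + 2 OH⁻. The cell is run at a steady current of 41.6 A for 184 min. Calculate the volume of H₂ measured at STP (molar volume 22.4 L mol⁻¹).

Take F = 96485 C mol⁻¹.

Q = I·t = 41.60 A × 11040 s = 459300 C.
n(e⁻) = Q/F = 459300 / 96485 = 4.760 mol.
2 electrons are transferred per H₂ molecule, so n(H₂) = 4.760 / 2 = 2.380 mol.
V = n × V_m = 2.380 × 22.4 = 53.3 L.

53.3 L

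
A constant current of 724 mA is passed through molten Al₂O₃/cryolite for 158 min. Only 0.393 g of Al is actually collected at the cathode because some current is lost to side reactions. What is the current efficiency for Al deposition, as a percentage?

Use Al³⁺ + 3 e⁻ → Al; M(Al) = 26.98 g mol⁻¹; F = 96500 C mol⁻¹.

61.4 %

Q = I·t = 0.7240 × 9480.0 = 6864 C; n(e⁻) = 6864/96500 = 0.07112 mol.
Theoretical n(Al) = n(e⁻)/3 = 0.02371 mol, i.e. m_theo = 0.02371 × 26.98 = 0.6396 g.
Efficiency = m_actual / m_theo = 0.393 / 0.6396 = 61.4 %.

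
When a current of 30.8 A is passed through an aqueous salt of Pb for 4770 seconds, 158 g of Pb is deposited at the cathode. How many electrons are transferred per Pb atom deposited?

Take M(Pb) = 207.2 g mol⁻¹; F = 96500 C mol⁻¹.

Q = I·t = 30.80 A × 4770.0 s = 146900 C, so n(e⁻) = 146900/96500 = 1.522 mol.
n(Pb) deposited = 158 / 207.2 = 0.7625 mol.
Electrons per atom = n(e⁻)/n(Pb) = 1.522 / 0.7625 = 2.00 ≈ 2, so the ion is Pb²⁺.

2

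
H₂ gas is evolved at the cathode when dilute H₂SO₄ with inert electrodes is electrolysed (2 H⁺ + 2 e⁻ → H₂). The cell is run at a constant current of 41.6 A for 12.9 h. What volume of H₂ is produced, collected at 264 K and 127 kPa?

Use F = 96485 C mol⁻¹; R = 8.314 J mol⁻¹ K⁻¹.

173 L

Q = I·t = 41.60 A × 46440 s = 1932000 C.
n(e⁻) = Q/F = 1932000 / 96485 = 20.02 mol.
2 electrons are transferred per H₂ molecule, so n(H₂) = 20.02 / 2 = 10.01 mol.
V = nRT/P = (10.01 × 8.314 × 264) / (127 × 10³ Pa) = 0.173 m³ = 173 L.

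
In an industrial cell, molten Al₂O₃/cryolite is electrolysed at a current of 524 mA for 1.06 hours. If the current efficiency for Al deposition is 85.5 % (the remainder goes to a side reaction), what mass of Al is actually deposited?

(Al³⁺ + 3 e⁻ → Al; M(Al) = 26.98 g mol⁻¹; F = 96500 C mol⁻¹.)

0.159 g

Q = I·t = 0.5240 × 3816.0 = 2000 C.
n(e⁻) = 2000/96500 = 0.02072 mol; theoretically n(Al) = 0.02072/3 = 0.006907 mol, m_theo = 0.1864 g.
At 85.5 % efficiency, m_actual = 0.855 × 0.1864 = 0.159 g.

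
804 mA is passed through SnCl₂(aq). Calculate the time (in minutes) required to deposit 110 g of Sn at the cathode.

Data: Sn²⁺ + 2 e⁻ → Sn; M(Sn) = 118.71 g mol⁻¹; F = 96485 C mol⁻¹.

n(Sn) = m/M = 110 / 118.71 = 0.9266 mol.
Each Sn atom requires 2 electrons, so n(e⁻) = 2 × 0.9266 = 1.853 mol.
Q = n(e⁻)·F = 1.853 × 96485 = 178800 C.
t = Q/I = 178800 / 0.8040 A = 222400 s = 3710 min.

3710 min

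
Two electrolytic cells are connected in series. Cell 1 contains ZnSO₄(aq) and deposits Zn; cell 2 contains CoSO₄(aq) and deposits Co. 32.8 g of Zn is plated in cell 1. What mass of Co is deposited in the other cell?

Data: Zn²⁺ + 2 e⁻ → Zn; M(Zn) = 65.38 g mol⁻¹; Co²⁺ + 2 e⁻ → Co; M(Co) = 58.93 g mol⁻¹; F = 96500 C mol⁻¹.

29.6 g

n(Zn) = 32.8 / 65.38 = 0.5017 mol.
Since Zn²⁺ + 2 e⁻ → Zn, n(e⁻) passed = 2 × 0.5017 = 1.003 mol.
Cells in series carry the same charge, so the same 1.003 mol of electrons passes through cell 2.
Co²⁺ + 2 e⁻ → Co, so n(Co) = 1.003 / 2 = 0.5017 mol.
m(Co) = 0.5017 × 58.93 = 29.6 g.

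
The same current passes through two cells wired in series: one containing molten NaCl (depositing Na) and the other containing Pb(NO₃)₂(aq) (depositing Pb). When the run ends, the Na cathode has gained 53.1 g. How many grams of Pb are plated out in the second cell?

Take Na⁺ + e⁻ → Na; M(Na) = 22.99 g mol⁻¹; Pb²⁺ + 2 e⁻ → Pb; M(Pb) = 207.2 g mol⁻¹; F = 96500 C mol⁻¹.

239 g

n(Na) = 53.1 / 22.99 = 2.310 mol.
Since Na⁺ + e⁻ → Na, n(e⁻) passed = 1 × 2.310 = 2.310 mol.
Cells in series carry the same charge, so the same 2.310 mol of electrons passes through cell 2.
Pb²⁺ + 2 e⁻ → Pb, so n(Pb) = 2.310 / 2 = 1.155 mol.
m(Pb) = 1.155 × 207.2 = 239 g.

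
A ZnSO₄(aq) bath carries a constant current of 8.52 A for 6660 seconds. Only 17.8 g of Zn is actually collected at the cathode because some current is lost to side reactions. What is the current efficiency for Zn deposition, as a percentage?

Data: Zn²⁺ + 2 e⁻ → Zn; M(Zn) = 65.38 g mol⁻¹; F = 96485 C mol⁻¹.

92.6 %

Q = I·t = 8.520 × 6660.0 = 56740 C; n(e⁻) = 56740/96485 = 0.5881 mol.
Theoretical n(Zn) = n(e⁻)/2 = 0.2941 mol, i.e. m_theo = 0.2941 × 65.38 = 19.23 g.
Efficiency = m_actual / m_theo = 17.8 / 19.23 = 92.6 %.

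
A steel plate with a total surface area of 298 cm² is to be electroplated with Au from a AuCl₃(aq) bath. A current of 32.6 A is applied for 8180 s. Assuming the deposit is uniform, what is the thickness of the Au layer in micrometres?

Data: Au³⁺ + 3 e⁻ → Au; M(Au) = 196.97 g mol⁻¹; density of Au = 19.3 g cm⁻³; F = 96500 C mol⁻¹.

315 μm

Q = I·t = 32.60 × 8180.0 = 266700 C; n(e⁻) = 2.763 mol.
n(Au) = n(e⁻)/3 = 0.9211 mol, so m = 0.9211 × 196.97 = 181.4 g.
Volume = m/ρ = 181.4 / 19.3 = 9.401 cm³.
Thickness = V/A = 9.401 / 298 = 0.0315 cm = 315 μm.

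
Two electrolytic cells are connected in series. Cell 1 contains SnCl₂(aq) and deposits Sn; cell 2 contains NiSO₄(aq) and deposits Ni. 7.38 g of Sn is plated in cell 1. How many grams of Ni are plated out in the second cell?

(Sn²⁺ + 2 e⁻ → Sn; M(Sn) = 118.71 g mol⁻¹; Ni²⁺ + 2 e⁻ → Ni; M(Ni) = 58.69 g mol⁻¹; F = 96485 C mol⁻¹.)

3.65 g

n(Sn) = 7.38 / 118.71 = 0.06217 mol.
Since Sn²⁺ + 2 e⁻ → Sn, n(e⁻) passed = 2 × 0.06217 = 0.1243 mol.
Cells in series carry the same charge, so the same 0.1243 mol of electrons passes through cell 2.
Ni²⁺ + 2 e⁻ → Ni, so n(Ni) = 0.1243 / 2 = 0.06217 mol.
m(Ni) = 0.06217 × 58.69 = 3.65 g.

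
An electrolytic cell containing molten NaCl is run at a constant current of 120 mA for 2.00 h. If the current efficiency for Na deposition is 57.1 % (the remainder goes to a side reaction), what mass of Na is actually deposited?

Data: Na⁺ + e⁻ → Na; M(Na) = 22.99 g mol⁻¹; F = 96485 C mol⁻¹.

Q = I·t = 0.1200 × 7200.0 = 864.0 C.
n(e⁻) = 864.0/96485 = 0.008955 mol; theoretically n(Na) = 0.008955/1 = 0.008955 mol, m_theo = 0.2059 g.
At 57.1 % efficiency, m_actual = 0.571 × 0.2059 = 0.118 g.

0.118 g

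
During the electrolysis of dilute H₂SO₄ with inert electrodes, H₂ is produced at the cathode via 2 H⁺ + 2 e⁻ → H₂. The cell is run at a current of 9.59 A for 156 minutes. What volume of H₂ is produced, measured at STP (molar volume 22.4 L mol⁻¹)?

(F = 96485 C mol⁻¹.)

Q = I·t = 9.590 A × 9360.0 s = 89760 C.
n(e⁻) = Q/F = 89760 / 96485 = 0.9303 mol.
2 electrons are transferred per H₂ molecule, so n(H₂) = 0.9303 / 2 = 0.4652 mol.
V = n × V_m = 0.4652 × 22.4 = 10.4 L.

10.4 L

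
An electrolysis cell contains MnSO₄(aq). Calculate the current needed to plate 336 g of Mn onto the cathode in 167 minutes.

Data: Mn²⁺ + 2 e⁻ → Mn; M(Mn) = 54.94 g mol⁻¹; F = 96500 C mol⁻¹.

n(Mn) = 336 / 54.94 = 6.116 mol.
n(e⁻) = 2 × 6.116 = 12.23 mol.
Q = n(e⁻)·F = 12.23 × 96500 = 1180000 C.
I = Q/t = 1180000 / 10020 s = 118 A.

118 A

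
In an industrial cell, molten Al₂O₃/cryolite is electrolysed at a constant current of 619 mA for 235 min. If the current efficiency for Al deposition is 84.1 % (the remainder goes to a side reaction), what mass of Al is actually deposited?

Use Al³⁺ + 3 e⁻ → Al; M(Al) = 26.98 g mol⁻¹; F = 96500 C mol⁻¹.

Q = I·t = 0.6190 × 14100 = 8728 C.
n(e⁻) = 8728/96500 = 0.09044 mol; theoretically n(Al) = 0.09044/3 = 0.03015 mol, m_theo = 0.8134 g.
At 84.1 % efficiency, m_actual = 0.841 × 0.8134 = 0.684 g.

0.684 g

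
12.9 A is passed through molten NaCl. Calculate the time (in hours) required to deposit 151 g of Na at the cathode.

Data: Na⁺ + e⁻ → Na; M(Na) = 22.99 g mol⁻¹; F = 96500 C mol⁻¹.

n(Na) = m/M = 151 / 22.99 = 6.568 mol.
Each Na atom requires 1 electron, so n(e⁻) = 1 × 6.568 = 6.568 mol.
Q = n(e⁻)·F = 6.568 × 96500 = 633800 C.
t = Q/I = 633800 / 12.90 A = 49130 s = 13.6 h.

13.6 h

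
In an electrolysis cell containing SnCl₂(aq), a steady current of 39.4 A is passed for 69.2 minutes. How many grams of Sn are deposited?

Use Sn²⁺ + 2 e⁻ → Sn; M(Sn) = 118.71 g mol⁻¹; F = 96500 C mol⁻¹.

Q = I·t = 39.40 A × 4152.0 s = 163600 C.
n(e⁻) = Q/F = 163600 / 96500 = 1.695 mol.
Sn²⁺ + 2 e⁻ → Sn, so n(Sn) = n(e⁻)/2 = 0.8476 mol.
m = n·M = 0.8476 × 118.71 = 101 g.

101 g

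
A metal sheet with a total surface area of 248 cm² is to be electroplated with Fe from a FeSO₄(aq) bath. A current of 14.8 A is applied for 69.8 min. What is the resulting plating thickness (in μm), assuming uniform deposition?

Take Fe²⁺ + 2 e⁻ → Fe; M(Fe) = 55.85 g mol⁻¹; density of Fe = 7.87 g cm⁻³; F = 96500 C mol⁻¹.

Q = I·t = 14.80 × 4188.0 = 61980 C; n(e⁻) = 0.6423 mol.
n(Fe) = n(e⁻)/2 = 0.3212 mol, so m = 0.3212 × 55.85 = 17.94 g.
Volume = m/ρ = 17.94 / 7.87 = 2.279 cm³.
Thickness = V/A = 2.279 / 248 = 0.00919 cm = 91.9 μm.

91.9 μm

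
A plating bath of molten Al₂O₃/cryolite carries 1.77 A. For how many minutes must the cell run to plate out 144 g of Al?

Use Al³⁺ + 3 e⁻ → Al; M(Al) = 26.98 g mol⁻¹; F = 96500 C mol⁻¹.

n(Al) = m/M = 144 / 26.98 = 5.337 mol.
Each Al atom requires 3 electrons, so n(e⁻) = 3 × 5.337 = 16.01 mol.
Q = n(e⁻)·F = 16.01 × 96500 = 1545000 C.
t = Q/I = 1545000 / 1.770 A = 873000 s = 14500 min.

14500 min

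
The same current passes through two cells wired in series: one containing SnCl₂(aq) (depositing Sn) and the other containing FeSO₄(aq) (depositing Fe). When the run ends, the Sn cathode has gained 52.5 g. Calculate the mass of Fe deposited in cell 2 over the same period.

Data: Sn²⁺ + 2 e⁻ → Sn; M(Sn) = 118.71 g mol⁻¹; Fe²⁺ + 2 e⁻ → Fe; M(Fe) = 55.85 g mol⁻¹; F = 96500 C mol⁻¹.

24.7 g

n(Sn) = 52.5 / 118.71 = 0.4423 mol.
Since Sn²⁺ + 2 e⁻ → Sn, n(e⁻) passed = 2 × 0.4423 = 0.8845 mol.
Cells in series carry the same charge, so the same 0.8845 mol of electrons passes through cell 2.
Fe²⁺ + 2 e⁻ → Fe, so n(Fe) = 0.8845 / 2 = 0.4423 mol.
m(Fe) = 0.4423 × 55.85 = 24.7 g.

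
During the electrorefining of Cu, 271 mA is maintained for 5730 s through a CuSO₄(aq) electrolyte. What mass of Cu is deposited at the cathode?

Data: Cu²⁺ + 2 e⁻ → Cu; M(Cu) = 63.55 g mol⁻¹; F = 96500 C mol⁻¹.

Q = I·t = 0.2710 A × 5730.0 s = 1553 C.
n(e⁻) = Q/F = 1553 / 96500 = 0.01609 mol.
Cu²⁺ + 2 e⁻ → Cu, so n(Cu) = n(e⁻)/2 = 0.008046 mol.
m = n·M = 0.008046 × 63.55 = 0.511 g.

0.511 g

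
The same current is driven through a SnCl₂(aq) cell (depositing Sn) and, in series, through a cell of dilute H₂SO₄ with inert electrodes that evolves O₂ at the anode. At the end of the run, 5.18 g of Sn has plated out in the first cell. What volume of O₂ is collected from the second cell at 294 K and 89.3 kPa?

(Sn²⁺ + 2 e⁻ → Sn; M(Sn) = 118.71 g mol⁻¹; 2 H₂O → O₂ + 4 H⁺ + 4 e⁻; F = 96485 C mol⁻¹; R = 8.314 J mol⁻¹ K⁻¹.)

0.597 L

n(Sn) = 5.18 / 118.71 = 0.04364 mol, so n(e⁻) = 2 × 0.04364 = 0.08727 mol.
The cells are in series, so the same 0.08727 mol of electrons passes through the second cell.
2 H₂O → O₂ + 4 H⁺ + 4 e⁻ — 4 mol e⁻ per mol O₂, so n(O₂) = 0.08727/4 = 0.02182 mol.
V = nRT/P = (0.02182 × 8.314 × 294) / (89.3 × 10³) = 5.97 × 10⁻⁴ m³ = 0.597 L.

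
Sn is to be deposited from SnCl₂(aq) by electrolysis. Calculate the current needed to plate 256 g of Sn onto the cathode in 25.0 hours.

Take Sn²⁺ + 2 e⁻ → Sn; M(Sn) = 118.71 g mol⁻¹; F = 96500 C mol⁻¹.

n(Sn) = 256 / 118.71 = 2.157 mol.
n(e⁻) = 2 × 2.157 = 4.313 mol.
Q = n(e⁻)·F = 4.313 × 96500 = 416200 C.
I = Q/t = 416200 / 90000 s = 4.62 A.

4.62 A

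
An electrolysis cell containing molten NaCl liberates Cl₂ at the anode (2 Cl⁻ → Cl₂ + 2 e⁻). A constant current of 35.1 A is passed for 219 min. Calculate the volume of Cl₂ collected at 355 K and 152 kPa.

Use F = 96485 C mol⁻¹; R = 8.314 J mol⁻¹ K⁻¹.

Q = I·t = 35.10 A × 13140 s = 461200 C.
n(e⁻) = Q/F = 461200 / 96485 = 4.780 mol.
2 electrons are transferred per Cl₂ molecule, so n(Cl₂) = 4.780 / 2 = 2.390 mol.
V = nRT/P = (2.390 × 8.314 × 355) / (152 × 10³ Pa) = 0.0464 m³ = 46.4 L.

46.4 L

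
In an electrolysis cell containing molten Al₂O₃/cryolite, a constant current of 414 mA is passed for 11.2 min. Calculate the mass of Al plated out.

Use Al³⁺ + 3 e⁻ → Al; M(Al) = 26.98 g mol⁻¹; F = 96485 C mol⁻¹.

0.0259 g

Q = I·t = 0.4140 A × 672.00 s = 278.2 C.
n(e⁻) = Q/F = 278.2 / 96485 = 0.002883 mol.
Al³⁺ + 3 e⁻ → Al, so n(Al) = n(e⁻)/3 = 0.0009611 mol.
m = n·M = 0.0009611 × 26.98 = 0.0259 g.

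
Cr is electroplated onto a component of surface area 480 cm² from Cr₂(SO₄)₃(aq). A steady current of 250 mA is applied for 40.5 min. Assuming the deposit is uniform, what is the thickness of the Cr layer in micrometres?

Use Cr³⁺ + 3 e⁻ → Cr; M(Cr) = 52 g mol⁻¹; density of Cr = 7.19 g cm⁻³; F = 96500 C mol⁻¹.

0.316 μm

Q = I·t = 0.2500 × 2430.0 = 607.5 C; n(e⁻) = 0.006295 mol.
n(Cr) = n(e⁻)/3 = 0.002098 mol, so m = 0.002098 × 52 = 0.1091 g.
Volume = m/ρ = 0.1091 / 7.19 = 0.01518 cm³.
Thickness = V/A = 0.01518 / 480 = 3.16 × 10⁻⁵ cm = 0.316 μm.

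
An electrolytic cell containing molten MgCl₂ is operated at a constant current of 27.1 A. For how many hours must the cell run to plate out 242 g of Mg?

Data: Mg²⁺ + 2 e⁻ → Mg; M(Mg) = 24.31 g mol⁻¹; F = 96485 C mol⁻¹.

n(Mg) = m/M = 242 / 24.31 = 9.955 mol.
Each Mg atom requires 2 electrons, so n(e⁻) = 2 × 9.955 = 19.91 mol.
Q = n(e⁻)·F = 19.91 × 96485 = 1921000 C.
t = Q/I = 1921000 / 27.10 A = 70880 s = 19.7 h.

19.7 h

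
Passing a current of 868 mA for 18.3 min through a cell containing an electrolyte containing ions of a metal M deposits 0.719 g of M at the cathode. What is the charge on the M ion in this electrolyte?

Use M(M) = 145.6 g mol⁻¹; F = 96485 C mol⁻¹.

+2

Q = I·t = 0.8680 A × 1098.0 s = 953.1 C, so n(e⁻) = 953.1/96485 = 0.009878 mol.
n(M) deposited = 0.719 / 145.6 = 0.004938 mol.
Electrons per atom = n(e⁻)/n(M) = 0.009878 / 0.004938 = 2.00 ≈ 2, so the ion is M²⁺.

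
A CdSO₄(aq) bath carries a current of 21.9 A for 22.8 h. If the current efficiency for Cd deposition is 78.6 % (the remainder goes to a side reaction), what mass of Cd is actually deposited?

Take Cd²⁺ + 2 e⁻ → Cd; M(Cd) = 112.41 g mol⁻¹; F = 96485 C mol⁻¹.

823 g

Q = I·t = 21.90 × 82080 = 1798000 C.
n(e⁻) = 1798000/96485 = 18.63 mol; theoretically n(Cd) = 18.63/2 = 9.315 mol, m_theo = 1047 g.
At 78.6 % efficiency, m_actual = 0.786 × 1047 = 823 g.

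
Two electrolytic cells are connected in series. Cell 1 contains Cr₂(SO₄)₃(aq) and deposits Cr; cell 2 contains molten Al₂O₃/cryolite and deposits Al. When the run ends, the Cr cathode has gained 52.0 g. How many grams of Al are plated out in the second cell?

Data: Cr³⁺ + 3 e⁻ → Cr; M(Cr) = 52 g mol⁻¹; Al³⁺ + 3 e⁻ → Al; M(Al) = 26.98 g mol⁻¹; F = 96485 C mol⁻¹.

27.0 g

n(Cr) = 52.0 / 52 = 1.000 mol.
Since Cr³⁺ + 3 e⁻ → Cr, n(e⁻) passed = 3 × 1.000 = 3.000 mol.
Cells in series carry the same charge, so the same 3.000 mol of electrons passes through cell 2.
Al³⁺ + 3 e⁻ → Al, so n(Al) = 3.000 / 3 = 1.000 mol.
m(Al) = 1.000 × 26.98 = 27.0 g.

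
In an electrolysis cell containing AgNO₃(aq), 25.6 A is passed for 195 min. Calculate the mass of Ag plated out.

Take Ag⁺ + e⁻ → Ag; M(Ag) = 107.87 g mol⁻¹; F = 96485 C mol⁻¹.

Q = I·t = 25.60 A × 11700 s = 299500 C.
n(e⁻) = Q/F = 299500 / 96485 = 3.104 mol.
Ag⁺ + e⁻ → Ag, so n(Ag) = n(e⁻)/1 = 3.104 mol.
m = n·M = 3.104 × 107.87 = 335 g.

335 g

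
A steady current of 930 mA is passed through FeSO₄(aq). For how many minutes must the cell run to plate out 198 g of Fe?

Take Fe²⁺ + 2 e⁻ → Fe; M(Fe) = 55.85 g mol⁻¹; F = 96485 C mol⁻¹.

12300 min

n(Fe) = m/M = 198 / 55.85 = 3.545 mol.
Each Fe atom requires 2 electrons, so n(e⁻) = 2 × 3.545 = 7.090 mol.
Q = n(e⁻)·F = 7.090 × 96485 = 684100 C.
t = Q/I = 684100 / 0.9300 A = 735600 s = 12300 min.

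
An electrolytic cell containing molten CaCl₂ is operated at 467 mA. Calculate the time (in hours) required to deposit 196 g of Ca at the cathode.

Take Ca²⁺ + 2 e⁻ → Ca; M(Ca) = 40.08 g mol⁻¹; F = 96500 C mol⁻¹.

561 h

n(Ca) = m/M = 196 / 40.08 = 4.890 mol.
Each Ca atom requires 2 electrons, so n(e⁻) = 2 × 4.890 = 9.780 mol.
Q = n(e⁻)·F = 9.780 × 96500 = 943800 C.
t = Q/I = 943800 / 0.4670 A = 2021000 s = 561 h.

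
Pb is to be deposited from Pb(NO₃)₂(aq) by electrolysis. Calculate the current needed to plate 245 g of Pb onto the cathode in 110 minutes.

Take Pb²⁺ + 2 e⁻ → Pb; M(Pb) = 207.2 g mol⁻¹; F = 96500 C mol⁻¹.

n(Pb) = 245 / 207.2 = 1.182 mol.
n(e⁻) = 2 × 1.182 = 2.365 mol.
Q = n(e⁻)·F = 2.365 × 96500 = 228200 C.
I = Q/t = 228200 / 6600.0 s = 34.6 A.

34.6 A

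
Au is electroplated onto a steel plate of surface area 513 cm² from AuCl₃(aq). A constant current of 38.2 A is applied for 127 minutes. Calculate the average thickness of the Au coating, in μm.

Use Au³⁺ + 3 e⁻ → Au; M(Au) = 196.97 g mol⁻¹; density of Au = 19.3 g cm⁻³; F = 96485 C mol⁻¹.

200 μm

Q = I·t = 38.20 × 7620.0 = 291100 C; n(e⁻) = 3.017 mol.
n(Au) = n(e⁻)/3 = 1.006 mol, so m = 1.006 × 196.97 = 198.1 g.
Volume = m/ρ = 198.1 / 19.3 = 10.26 cm³.
Thickness = V/A = 10.26 / 513 = 0.0200 cm = 200 μm.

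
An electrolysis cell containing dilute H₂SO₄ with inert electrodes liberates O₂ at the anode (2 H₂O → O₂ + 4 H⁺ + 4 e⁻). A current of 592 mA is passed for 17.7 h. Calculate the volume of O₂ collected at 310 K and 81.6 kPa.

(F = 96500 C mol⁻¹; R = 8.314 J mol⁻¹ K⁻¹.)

3.09 L

Q = I·t = 0.5920 A × 63720 s = 37720 C.
n(e⁻) = Q/F = 37720 / 96500 = 0.3909 mol.
4 electrons are transferred per O₂ molecule, so n(O₂) = 0.3909 / 4 = 0.09773 mol.
V = nRT/P = (0.09773 × 8.314 × 310) / (81.6 × 10³ Pa) = 0.00309 m³ = 3.09 L.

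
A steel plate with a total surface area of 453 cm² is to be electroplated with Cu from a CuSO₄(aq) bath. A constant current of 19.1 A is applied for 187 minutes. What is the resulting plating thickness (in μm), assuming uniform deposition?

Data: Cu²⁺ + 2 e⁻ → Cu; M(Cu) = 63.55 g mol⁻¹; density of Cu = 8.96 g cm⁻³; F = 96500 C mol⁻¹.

Q = I·t = 19.10 × 11220 = 214300 C; n(e⁻) = 2.221 mol.
n(Cu) = n(e⁻)/2 = 1.110 mol, so m = 1.110 × 63.55 = 70.56 g.
Volume = m/ρ = 70.56 / 8.96 = 7.875 cm³.
Thickness = V/A = 7.875 / 453 = 0.0174 cm = 174 μm.

174 μm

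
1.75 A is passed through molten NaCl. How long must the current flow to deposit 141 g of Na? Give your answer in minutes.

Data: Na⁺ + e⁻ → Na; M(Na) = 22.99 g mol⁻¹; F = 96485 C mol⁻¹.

n(Na) = m/M = 141 / 22.99 = 6.133 mol.
Each Na atom requires 1 electron, so n(e⁻) = 1 × 6.133 = 6.133 mol.
Q = n(e⁻)·F = 6.133 × 96485 = 591800 C.
t = Q/I = 591800 / 1.750 A = 338100 s = 5640 min.

5640 min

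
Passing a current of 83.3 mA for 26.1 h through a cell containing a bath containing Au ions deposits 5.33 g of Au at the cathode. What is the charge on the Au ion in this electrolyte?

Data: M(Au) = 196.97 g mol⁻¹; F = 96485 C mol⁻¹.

Q = I·t = 0.08330 A × 93960 s = 7827 C, so n(e⁻) = 7827/96485 = 0.08112 mol.
n(Au) deposited = 5.33 / 196.97 = 0.02706 mol.
Electrons per atom = n(e⁻)/n(Au) = 0.08112 / 0.02706 = 3.00 ≈ 3, so the ion is Au³⁺.

+3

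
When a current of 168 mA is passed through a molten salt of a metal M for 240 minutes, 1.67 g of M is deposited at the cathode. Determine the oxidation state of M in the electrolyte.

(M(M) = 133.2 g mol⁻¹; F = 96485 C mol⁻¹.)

Q = I·t = 0.1680 A × 14400 s = 2419 C, so n(e⁻) = 2419/96485 = 0.02507 mol.
n(M) deposited = 1.67 / 133.2 = 0.01254 mol.
Electrons per atom = n(e⁻)/n(M) = 0.02507 / 0.01254 = 2.00 ≈ 2, so the ion is M²⁺.

+2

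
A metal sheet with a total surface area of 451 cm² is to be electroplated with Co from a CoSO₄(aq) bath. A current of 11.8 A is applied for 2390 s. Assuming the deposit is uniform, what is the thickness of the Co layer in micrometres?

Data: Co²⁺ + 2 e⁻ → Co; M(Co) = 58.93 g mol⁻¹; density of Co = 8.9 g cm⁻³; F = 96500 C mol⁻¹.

21.5 μm

Q = I·t = 11.80 × 2390.0 = 28200 C; n(e⁻) = 0.2922 mol.
n(Co) = n(e⁻)/2 = 0.1461 mol, so m = 0.1461 × 58.93 = 8.611 g.
Volume = m/ρ = 8.611 / 8.9 = 0.9675 cm³.
Thickness = V/A = 0.9675 / 451 = 0.00215 cm = 21.5 μm.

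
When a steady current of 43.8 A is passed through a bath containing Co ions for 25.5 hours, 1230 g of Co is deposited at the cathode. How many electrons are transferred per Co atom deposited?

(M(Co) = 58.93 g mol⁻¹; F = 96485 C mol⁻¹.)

2

Q = I·t = 43.80 A × 91800 s = 4021000 C, so n(e⁻) = 4021000/96485 = 41.67 mol.
n(Co) deposited = 1230 / 58.93 = 20.87 mol.
Electrons per atom = n(e⁻)/n(Co) = 41.67 / 20.87 = 2.00 ≈ 2, so the ion is Co²⁺.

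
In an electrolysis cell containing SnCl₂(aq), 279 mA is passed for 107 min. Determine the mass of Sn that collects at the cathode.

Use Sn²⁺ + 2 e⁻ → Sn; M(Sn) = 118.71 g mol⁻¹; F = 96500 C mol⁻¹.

Q = I·t = 0.2790 A × 6420.0 s = 1791 C.
n(e⁻) = Q/F = 1791 / 96500 = 0.01856 mol.
Sn²⁺ + 2 e⁻ → Sn, so n(Sn) = n(e⁻)/2 = 0.009281 mol.
m = n·M = 0.009281 × 118.71 = 1.10 g.

1.10 g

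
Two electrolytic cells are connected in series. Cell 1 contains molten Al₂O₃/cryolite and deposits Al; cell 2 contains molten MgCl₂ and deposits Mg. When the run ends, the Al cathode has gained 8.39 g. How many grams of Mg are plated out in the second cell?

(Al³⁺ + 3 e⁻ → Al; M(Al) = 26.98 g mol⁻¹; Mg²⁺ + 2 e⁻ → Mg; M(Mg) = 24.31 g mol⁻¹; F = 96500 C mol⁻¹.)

11.3 g

n(Al) = 8.39 / 26.98 = 0.3110 mol.
Since Al³⁺ + 3 e⁻ → Al, n(e⁻) passed = 3 × 0.3110 = 0.9329 mol.
Cells in series carry the same charge, so the same 0.9329 mol of electrons passes through cell 2.
Mg²⁺ + 2 e⁻ → Mg, so n(Mg) = 0.9329 / 2 = 0.4665 mol.
m(Mg) = 0.4665 × 24.31 = 11.3 g.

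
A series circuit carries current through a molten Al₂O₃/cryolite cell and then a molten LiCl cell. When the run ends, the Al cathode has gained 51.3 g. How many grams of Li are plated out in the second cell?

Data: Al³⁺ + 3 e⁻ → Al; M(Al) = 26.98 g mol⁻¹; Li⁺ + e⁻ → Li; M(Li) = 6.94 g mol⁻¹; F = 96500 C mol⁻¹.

39.6 g

n(Al) = 51.3 / 26.98 = 1.901 mol.
Since Al³⁺ + 3 e⁻ → Al, n(e⁻) passed = 3 × 1.901 = 5.704 mol.
Cells in series carry the same charge, so the same 5.704 mol of electrons passes through cell 2.
Li⁺ + e⁻ → Li, so n(Li) = 5.704 / 1 = 5.704 mol.
m(Li) = 5.704 × 6.94 = 39.6 g.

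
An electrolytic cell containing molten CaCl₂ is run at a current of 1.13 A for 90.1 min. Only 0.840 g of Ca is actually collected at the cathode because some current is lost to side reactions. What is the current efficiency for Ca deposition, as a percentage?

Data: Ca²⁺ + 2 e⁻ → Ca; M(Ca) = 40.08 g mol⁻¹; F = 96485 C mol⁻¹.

66.2 %

Q = I·t = 1.130 × 5406.0 = 6109 C; n(e⁻) = 6109/96485 = 0.06331 mol.
Theoretical n(Ca) = n(e⁻)/2 = 0.03166 mol, i.e. m_theo = 0.03166 × 40.08 = 1.269 g.
Efficiency = m_actual / m_theo = 0.840 / 1.269 = 66.2 %.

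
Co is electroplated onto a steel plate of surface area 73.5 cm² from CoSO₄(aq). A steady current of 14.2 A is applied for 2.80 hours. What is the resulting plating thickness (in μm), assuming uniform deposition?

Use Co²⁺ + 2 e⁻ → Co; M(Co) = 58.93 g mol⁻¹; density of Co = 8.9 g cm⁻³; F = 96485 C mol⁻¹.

Q = I·t = 14.20 × 10080 = 143100 C; n(e⁻) = 1.484 mol.
n(Co) = n(e⁻)/2 = 0.7418 mol, so m = 0.7418 × 58.93 = 43.71 g.
Volume = m/ρ = 43.71 / 8.9 = 4.911 cm³.
Thickness = V/A = 4.911 / 73.5 = 0.0668 cm = 668 μm.

668 μm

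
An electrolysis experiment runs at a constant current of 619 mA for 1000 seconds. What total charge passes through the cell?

Q = I·t = 0.6190 A × 1000.0 s = 619 C.

619 C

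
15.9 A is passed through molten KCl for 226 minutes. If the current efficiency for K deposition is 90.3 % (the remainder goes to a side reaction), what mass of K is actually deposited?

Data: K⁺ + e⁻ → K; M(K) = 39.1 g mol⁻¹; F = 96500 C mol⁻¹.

Q = I·t = 15.90 × 13560 = 215600 C.
n(e⁻) = 215600/96500 = 2.234 mol; theoretically n(K) = 2.234/1 = 2.234 mol, m_theo = 87.36 g.
At 90.3 % efficiency, m_actual = 0.903 × 87.36 = 78.9 g.

78.9 g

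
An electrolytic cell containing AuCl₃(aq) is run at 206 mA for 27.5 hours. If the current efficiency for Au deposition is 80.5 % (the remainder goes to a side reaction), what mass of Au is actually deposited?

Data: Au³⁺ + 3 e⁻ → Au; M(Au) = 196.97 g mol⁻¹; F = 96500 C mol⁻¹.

11.2 g

Q = I·t = 0.2060 × 99000 = 20390 C.
n(e⁻) = 20390/96500 = 0.2113 mol; theoretically n(Au) = 0.2113/3 = 0.07045 mol, m_theo = 13.88 g.
At 80.5 % efficiency, m_actual = 0.805 × 13.88 = 11.2 g.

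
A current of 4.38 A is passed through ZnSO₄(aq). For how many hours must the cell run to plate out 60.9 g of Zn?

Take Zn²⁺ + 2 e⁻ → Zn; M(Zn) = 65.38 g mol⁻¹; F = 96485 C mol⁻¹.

n(Zn) = m/M = 60.9 / 65.38 = 0.9315 mol.
Each Zn atom requires 2 electrons, so n(e⁻) = 2 × 0.9315 = 1.863 mol.
Q = n(e⁻)·F = 1.863 × 96485 = 179700 C.
t = Q/I = 179700 / 4.380 A = 41040 s = 11.4 h.

11.4 h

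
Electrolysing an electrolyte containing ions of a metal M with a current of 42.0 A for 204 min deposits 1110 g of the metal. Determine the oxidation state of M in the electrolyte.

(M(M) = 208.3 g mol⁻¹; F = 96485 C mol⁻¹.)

+1

Q = I·t = 42.00 A × 12240 s = 514100 C, so n(e⁻) = 514100/96485 = 5.328 mol.
n(M) deposited = 1110 / 208.3 = 5.329 mol.
Electrons per atom = n(e⁻)/n(M) = 5.328 / 5.329 = 1.00 ≈ 1, so the ion is M⁺.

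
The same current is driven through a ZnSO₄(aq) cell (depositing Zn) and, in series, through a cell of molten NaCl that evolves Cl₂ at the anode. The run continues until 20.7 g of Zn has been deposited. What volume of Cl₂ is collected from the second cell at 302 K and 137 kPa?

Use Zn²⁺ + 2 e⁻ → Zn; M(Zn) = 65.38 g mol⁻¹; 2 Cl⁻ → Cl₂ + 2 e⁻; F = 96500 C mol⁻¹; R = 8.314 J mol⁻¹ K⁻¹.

n(Zn) = 20.7 / 65.38 = 0.3166 mol, so n(e⁻) = 2 × 0.3166 = 0.6332 mol.
The cells are in series, so the same 0.6332 mol of electrons passes through the second cell.
2 Cl⁻ → Cl₂ + 2 e⁻ — 2 mol e⁻ per mol Cl₂, so n(Cl₂) = 0.6332/2 = 0.3166 mol.
V = nRT/P = (0.3166 × 8.314 × 302) / (137 × 10³) = 0.00580 m³ = 5.80 L.

5.80 L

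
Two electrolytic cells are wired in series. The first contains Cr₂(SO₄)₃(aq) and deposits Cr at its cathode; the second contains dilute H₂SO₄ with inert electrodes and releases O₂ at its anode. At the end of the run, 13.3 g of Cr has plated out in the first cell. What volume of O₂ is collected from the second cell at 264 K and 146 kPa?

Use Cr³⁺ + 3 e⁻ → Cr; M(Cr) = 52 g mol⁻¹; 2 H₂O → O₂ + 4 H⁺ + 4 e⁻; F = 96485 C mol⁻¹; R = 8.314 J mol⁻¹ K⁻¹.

2.88 L

n(Cr) = 13.3 / 52 = 0.2558 mol, so n(e⁻) = 3 × 0.2558 = 0.7673 mol.
The cells are in series, so the same 0.7673 mol of electrons passes through the second cell.
2 H₂O → O₂ + 4 H⁺ + 4 e⁻ — 4 mol e⁻ per mol O₂, so n(O₂) = 0.7673/4 = 0.1918 mol.
V = nRT/P = (0.1918 × 8.314 × 264) / (146 × 10³) = 0.00288 m³ = 2.88 L.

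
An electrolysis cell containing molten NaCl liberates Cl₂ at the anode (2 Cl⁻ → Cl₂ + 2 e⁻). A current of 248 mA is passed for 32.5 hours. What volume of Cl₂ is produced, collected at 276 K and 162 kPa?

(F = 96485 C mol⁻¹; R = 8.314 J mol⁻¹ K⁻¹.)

2.13 L

Q = I·t = 0.2480 A × 117000 s = 29020 C.
n(e⁻) = Q/F = 29020 / 96485 = 0.3007 mol.
2 electrons are transferred per Cl₂ molecule, so n(Cl₂) = 0.3007 / 2 = 0.1504 mol.
V = nRT/P = (0.1504 × 8.314 × 276) / (162 × 10³ Pa) = 0.00213 m³ = 2.13 L.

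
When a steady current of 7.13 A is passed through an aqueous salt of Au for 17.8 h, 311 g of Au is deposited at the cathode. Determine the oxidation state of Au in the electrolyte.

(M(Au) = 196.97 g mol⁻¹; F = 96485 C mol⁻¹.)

+3

Q = I·t = 7.130 A × 64080 s = 456900 C, so n(e⁻) = 456900/96485 = 4.735 mol.
n(Au) deposited = 311 / 196.97 = 1.579 mol.
Electrons per atom = n(e⁻)/n(Au) = 4.735 / 1.579 = 3.00 ≈ 3, so the ion is Au³⁺.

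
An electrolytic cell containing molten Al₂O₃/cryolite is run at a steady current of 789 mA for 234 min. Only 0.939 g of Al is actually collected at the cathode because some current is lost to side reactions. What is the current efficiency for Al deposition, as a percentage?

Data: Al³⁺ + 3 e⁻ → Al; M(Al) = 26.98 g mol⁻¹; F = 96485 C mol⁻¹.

Q = I·t = 0.7890 × 14040 = 11080 C; n(e⁻) = 11080/96485 = 0.1148 mol.
Theoretical n(Al) = n(e⁻)/3 = 0.03827 mol, i.e. m_theo = 0.03827 × 26.98 = 1.033 g.
Efficiency = m_actual / m_theo = 0.939 / 1.033 = 90.9 %.

90.9 %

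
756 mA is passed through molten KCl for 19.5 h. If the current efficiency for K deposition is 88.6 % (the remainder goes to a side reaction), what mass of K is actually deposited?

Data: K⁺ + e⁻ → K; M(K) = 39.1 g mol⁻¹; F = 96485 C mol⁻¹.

Q = I·t = 0.7560 × 70200 = 53070 C.
n(e⁻) = 53070/96485 = 0.5500 mol; theoretically n(K) = 0.5500/1 = 0.5500 mol, m_theo = 21.51 g.
At 88.6 % efficiency, m_actual = 0.886 × 21.51 = 19.1 g.

19.1 g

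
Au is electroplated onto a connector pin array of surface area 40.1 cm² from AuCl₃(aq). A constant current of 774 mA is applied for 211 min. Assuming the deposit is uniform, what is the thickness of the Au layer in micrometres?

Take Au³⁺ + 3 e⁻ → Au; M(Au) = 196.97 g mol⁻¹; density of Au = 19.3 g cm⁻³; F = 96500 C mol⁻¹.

Q = I·t = 0.7740 × 12660 = 9799 C; n(e⁻) = 0.1015 mol.
n(Au) = n(e⁻)/3 = 0.03385 mol, so m = 0.03385 × 196.97 = 6.667 g.
Volume = m/ρ = 6.667 / 19.3 = 0.3454 cm³.
Thickness = V/A = 0.3454 / 40.1 = 0.00861 cm = 86.1 μm.

86.1 μm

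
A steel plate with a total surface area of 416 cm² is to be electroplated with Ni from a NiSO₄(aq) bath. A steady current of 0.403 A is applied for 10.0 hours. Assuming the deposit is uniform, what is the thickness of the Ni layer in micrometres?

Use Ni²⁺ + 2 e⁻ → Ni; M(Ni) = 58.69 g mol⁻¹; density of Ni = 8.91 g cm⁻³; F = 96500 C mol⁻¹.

Q = I·t = 0.4030 × 36000 = 14510 C; n(e⁻) = 0.1503 mol.
n(Ni) = n(e⁻)/2 = 0.07517 mol, so m = 0.07517 × 58.69 = 4.412 g.
Volume = m/ρ = 4.412 / 8.91 = 0.4951 cm³.
Thickness = V/A = 0.4951 / 416 = 0.00119 cm = 11.9 μm.

11.9 μm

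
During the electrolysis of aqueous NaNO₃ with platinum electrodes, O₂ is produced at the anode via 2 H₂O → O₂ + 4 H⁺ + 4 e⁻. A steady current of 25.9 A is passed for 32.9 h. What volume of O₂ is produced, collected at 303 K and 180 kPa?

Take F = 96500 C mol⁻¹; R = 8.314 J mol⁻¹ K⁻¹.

Q = I·t = 25.90 A × 118440 s = 3068000 C.
n(e⁻) = Q/F = 3068000 / 96500 = 31.79 mol.
4 electrons are transferred per O₂ molecule, so n(O₂) = 31.79 / 4 = 7.947 mol.
V = nRT/P = (7.947 × 8.314 × 303) / (180 × 10³ Pa) = 0.111 m³ = 111 L.

111 L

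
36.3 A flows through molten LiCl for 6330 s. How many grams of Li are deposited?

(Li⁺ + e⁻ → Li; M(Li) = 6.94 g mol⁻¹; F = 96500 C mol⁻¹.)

16.5 g

Q = I·t = 36.30 A × 6330.0 s = 229800 C.
n(e⁻) = Q/F = 229800 / 96500 = 2.381 mol.
Li⁺ + e⁻ → Li, so n(Li) = n(e⁻)/1 = 2.381 mol.
m = n·M = 2.381 × 6.94 = 16.5 g.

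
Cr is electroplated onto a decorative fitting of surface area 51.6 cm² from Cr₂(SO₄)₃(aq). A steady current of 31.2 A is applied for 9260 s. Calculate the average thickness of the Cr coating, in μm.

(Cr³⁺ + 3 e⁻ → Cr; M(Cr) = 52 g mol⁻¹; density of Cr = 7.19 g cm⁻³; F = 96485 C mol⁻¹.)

Q = I·t = 31.20 × 9260.0 = 288900 C; n(e⁻) = 2.994 mol.
n(Cr) = n(e⁻)/3 = 0.9981 mol, so m = 0.9981 × 52 = 51.90 g.
Volume = m/ρ = 51.90 / 7.19 = 7.219 cm³.
Thickness = V/A = 7.219 / 51.6 = 0.140 cm = 1400 μm.

1400 μm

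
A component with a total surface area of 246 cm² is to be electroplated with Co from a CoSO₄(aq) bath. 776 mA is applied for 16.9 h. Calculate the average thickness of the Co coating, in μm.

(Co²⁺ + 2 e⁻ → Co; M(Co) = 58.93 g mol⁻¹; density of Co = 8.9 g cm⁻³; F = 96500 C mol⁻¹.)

Q = I·t = 0.7760 × 60840 = 47210 C; n(e⁻) = 0.4892 mol.
n(Co) = n(e⁻)/2 = 0.2446 mol, so m = 0.2446 × 58.93 = 14.42 g.
Volume = m/ρ = 14.42 / 8.9 = 1.620 cm³.
Thickness = V/A = 1.620 / 246 = 0.00658 cm = 65.8 μm.

65.8 μm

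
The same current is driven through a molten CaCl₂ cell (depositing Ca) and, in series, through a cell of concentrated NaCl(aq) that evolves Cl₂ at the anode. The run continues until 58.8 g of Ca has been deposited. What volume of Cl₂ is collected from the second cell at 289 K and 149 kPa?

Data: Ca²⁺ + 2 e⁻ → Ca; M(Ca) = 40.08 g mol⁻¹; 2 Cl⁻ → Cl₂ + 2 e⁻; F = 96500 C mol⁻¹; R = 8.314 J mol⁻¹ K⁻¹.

23.7 L

n(Ca) = 58.8 / 40.08 = 1.467 mol, so n(e⁻) = 2 × 1.467 = 2.934 mol.
The cells are in series, so the same 2.934 mol of electrons passes through the second cell.
2 Cl⁻ → Cl₂ + 2 e⁻ — 2 mol e⁻ per mol Cl₂, so n(Cl₂) = 2.934/2 = 1.467 mol.
V = nRT/P = (1.467 × 8.314 × 289) / (149 × 10³) = 0.0237 m³ = 23.7 L.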